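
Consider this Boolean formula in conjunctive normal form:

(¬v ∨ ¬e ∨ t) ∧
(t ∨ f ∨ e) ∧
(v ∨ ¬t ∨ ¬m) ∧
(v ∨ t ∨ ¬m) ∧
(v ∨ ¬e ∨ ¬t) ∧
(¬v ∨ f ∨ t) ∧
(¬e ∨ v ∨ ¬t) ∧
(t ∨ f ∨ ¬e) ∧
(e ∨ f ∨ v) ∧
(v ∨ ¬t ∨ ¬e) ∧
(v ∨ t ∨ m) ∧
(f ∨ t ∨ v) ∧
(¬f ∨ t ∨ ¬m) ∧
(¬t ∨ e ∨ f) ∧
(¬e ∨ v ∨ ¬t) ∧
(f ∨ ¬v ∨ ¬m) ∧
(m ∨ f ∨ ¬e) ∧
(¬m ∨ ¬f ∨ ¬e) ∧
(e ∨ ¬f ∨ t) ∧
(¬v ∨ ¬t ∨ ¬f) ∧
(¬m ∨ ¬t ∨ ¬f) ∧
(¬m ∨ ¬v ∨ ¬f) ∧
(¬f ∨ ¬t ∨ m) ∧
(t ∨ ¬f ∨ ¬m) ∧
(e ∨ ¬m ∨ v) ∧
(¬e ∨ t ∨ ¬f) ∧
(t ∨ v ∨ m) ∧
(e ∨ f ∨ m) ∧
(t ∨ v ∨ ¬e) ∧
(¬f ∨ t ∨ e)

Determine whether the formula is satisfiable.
No

No, the formula is not satisfiable.

No assignment of truth values to the variables can make all 30 clauses true simultaneously.

The formula is UNSAT (unsatisfiable).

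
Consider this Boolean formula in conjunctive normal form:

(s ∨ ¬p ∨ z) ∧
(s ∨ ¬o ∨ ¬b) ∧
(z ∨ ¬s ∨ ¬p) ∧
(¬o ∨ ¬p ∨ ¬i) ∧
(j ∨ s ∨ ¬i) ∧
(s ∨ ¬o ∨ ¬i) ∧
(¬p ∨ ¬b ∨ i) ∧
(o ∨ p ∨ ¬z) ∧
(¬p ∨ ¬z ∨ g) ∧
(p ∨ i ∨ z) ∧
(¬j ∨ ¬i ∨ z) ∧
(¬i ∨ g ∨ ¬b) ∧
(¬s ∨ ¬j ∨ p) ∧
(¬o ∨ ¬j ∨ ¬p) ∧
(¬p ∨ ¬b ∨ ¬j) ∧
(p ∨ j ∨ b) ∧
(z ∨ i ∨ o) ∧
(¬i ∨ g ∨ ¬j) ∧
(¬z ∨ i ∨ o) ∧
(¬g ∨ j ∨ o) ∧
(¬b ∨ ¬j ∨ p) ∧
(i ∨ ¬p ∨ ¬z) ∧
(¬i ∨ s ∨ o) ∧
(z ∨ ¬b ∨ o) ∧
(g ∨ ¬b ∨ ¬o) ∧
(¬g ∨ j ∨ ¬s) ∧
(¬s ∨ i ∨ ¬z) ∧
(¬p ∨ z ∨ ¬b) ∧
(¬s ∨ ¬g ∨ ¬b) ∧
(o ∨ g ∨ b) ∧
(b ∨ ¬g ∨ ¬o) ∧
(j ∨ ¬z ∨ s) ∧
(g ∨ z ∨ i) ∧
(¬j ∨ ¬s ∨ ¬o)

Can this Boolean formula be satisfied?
Yes

Yes, the formula is satisfiable.

One satisfying assignment is: i=False, b=False, z=True, p=False, o=True, j=True, g=False, s=False

Verification: With this assignment, all 34 clauses evaluate to true.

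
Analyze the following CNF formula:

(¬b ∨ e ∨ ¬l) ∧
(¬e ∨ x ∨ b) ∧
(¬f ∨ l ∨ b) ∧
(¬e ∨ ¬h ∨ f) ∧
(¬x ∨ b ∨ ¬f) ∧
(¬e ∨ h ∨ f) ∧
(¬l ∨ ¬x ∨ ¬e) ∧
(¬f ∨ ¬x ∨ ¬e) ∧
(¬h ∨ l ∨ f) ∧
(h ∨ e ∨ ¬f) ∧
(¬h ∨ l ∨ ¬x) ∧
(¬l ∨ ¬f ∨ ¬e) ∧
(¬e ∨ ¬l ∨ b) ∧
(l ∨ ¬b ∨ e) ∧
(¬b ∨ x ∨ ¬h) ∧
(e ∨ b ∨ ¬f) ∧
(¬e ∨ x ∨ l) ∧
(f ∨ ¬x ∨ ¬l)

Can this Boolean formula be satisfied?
Yes

Yes, the formula is satisfiable.

One satisfying assignment is: e=False, h=False, l=False, b=False, x=False, f=False

Verification: With this assignment, all 18 clauses evaluate to true.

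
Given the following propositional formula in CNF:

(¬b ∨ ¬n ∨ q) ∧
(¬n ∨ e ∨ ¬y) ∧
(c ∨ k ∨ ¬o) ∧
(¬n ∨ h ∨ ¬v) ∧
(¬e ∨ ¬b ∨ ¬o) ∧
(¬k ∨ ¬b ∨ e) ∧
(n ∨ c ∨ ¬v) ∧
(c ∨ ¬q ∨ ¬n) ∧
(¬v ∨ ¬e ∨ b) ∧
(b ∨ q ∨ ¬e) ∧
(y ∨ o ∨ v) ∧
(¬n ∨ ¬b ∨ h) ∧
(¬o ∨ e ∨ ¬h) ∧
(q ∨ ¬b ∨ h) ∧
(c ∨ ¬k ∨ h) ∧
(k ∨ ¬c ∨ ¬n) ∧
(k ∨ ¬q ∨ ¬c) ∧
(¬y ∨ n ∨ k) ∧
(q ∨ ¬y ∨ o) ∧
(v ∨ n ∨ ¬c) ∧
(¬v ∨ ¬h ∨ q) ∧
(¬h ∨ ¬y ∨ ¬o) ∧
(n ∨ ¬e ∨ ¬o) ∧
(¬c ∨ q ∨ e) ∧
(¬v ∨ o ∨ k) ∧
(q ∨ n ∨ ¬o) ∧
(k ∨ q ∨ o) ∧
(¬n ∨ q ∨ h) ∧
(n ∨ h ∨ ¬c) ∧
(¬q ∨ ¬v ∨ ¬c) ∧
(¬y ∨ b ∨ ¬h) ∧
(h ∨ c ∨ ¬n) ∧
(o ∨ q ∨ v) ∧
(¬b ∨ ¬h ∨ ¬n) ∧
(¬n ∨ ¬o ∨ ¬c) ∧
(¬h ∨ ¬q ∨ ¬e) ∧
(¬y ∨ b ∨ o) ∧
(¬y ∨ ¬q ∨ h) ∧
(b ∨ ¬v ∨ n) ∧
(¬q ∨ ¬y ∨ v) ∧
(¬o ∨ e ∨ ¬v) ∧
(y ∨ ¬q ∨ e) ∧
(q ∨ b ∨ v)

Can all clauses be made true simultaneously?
No

No, the formula is not satisfiable.

No assignment of truth values to the variables can make all 43 clauses true simultaneously.

The formula is UNSAT (unsatisfiable).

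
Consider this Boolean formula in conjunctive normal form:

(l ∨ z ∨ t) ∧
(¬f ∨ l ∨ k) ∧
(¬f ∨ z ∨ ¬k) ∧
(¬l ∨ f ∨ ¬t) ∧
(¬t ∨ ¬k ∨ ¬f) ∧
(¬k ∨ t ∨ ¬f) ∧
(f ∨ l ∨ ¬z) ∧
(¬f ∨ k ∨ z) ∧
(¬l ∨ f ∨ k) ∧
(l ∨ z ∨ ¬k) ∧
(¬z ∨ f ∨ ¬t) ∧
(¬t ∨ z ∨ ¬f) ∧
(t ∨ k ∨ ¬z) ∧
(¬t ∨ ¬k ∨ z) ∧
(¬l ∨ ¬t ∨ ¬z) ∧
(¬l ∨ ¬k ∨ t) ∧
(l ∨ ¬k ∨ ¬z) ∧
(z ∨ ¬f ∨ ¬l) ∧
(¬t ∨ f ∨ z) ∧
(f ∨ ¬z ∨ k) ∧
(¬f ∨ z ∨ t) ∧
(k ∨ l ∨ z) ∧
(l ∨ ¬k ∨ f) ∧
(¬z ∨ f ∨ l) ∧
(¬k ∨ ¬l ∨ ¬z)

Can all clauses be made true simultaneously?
No

No, the formula is not satisfiable.

No assignment of truth values to the variables can make all 25 clauses true simultaneously.

The formula is UNSAT (unsatisfiable).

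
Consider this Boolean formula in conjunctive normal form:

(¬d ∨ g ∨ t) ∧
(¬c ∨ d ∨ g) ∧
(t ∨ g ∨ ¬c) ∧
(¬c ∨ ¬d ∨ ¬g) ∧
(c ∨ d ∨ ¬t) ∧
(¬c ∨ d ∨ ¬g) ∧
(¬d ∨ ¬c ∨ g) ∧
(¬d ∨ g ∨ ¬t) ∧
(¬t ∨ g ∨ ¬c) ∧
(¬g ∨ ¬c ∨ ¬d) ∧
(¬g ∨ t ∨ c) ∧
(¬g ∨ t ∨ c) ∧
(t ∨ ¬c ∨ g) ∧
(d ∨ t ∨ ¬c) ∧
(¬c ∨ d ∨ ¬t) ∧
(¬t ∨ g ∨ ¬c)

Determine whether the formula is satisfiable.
Yes

Yes, the formula is satisfiable.

One satisfying assignment is: t=False, d=False, c=False, g=False

Verification: With this assignment, all 16 clauses evaluate to true.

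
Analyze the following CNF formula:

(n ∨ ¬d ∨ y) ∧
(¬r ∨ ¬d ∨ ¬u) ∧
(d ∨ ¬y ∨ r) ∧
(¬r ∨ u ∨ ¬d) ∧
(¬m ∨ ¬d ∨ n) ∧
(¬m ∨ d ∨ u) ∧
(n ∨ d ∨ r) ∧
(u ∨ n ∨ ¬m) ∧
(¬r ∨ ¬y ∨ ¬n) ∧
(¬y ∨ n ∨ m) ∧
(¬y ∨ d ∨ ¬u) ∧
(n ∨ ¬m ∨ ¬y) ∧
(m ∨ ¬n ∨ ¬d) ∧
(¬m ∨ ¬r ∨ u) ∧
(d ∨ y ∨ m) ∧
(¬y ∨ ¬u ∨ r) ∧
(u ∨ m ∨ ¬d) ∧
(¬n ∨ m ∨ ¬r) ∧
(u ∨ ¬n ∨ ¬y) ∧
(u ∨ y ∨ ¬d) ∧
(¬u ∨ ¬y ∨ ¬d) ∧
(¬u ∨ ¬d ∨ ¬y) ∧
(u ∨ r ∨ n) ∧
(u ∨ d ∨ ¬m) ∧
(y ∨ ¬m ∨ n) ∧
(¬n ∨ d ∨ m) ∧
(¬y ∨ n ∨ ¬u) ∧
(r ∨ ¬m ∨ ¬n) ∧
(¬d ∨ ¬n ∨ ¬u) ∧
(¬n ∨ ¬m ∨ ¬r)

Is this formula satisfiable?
No

No, the formula is not satisfiable.

No assignment of truth values to the variables can make all 30 clauses true simultaneously.

The formula is UNSAT (unsatisfiable).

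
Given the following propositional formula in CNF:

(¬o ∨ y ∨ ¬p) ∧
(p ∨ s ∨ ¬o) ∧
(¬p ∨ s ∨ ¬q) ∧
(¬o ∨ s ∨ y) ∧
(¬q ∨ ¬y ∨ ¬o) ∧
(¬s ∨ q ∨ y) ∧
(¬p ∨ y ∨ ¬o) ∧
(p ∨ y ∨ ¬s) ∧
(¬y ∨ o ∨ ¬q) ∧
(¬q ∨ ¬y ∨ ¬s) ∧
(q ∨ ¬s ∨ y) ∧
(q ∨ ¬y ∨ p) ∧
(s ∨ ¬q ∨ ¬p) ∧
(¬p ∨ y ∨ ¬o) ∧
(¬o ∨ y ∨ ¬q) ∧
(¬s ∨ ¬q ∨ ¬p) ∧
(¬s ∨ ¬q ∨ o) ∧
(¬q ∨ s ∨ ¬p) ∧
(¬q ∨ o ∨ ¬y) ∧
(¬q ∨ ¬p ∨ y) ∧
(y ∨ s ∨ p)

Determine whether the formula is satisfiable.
Yes

Yes, the formula is satisfiable.

One satisfying assignment is: y=False, p=True, q=False, s=False, o=False

Verification: With this assignment, all 21 clauses evaluate to true.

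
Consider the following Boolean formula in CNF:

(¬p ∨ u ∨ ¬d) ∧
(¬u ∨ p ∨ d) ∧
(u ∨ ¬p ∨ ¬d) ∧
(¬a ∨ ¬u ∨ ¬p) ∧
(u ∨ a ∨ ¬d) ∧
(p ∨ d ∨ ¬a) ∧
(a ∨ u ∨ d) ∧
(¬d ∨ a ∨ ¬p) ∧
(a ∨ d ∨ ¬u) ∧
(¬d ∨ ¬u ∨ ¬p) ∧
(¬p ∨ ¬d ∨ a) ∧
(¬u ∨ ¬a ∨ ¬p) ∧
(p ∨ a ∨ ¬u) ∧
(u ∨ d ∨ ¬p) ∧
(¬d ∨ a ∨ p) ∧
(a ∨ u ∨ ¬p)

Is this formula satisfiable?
Yes

Yes, the formula is satisfiable.

One satisfying assignment is: a=True, p=False, d=True, u=False

Verification: With this assignment, all 16 clauses evaluate to true.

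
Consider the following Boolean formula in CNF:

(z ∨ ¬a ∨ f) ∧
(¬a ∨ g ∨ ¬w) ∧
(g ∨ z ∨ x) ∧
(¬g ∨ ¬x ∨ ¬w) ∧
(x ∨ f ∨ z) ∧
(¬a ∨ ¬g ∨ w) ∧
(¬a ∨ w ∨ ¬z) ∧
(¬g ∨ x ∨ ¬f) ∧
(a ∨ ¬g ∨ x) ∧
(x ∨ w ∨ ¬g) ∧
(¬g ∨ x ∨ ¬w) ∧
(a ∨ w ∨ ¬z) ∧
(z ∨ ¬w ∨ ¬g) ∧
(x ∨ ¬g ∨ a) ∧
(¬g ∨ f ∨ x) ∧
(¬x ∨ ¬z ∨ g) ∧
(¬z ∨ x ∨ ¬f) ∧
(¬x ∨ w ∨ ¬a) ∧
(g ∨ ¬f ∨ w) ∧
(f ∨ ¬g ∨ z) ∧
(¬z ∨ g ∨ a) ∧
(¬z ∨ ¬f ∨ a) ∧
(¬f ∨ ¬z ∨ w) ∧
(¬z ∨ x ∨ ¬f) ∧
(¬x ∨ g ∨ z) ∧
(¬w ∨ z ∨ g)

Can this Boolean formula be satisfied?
Yes

Yes, the formula is satisfiable.

One satisfying assignment is: g=True, a=False, x=True, w=False, f=True, z=False

Verification: With this assignment, all 26 clauses evaluate to true.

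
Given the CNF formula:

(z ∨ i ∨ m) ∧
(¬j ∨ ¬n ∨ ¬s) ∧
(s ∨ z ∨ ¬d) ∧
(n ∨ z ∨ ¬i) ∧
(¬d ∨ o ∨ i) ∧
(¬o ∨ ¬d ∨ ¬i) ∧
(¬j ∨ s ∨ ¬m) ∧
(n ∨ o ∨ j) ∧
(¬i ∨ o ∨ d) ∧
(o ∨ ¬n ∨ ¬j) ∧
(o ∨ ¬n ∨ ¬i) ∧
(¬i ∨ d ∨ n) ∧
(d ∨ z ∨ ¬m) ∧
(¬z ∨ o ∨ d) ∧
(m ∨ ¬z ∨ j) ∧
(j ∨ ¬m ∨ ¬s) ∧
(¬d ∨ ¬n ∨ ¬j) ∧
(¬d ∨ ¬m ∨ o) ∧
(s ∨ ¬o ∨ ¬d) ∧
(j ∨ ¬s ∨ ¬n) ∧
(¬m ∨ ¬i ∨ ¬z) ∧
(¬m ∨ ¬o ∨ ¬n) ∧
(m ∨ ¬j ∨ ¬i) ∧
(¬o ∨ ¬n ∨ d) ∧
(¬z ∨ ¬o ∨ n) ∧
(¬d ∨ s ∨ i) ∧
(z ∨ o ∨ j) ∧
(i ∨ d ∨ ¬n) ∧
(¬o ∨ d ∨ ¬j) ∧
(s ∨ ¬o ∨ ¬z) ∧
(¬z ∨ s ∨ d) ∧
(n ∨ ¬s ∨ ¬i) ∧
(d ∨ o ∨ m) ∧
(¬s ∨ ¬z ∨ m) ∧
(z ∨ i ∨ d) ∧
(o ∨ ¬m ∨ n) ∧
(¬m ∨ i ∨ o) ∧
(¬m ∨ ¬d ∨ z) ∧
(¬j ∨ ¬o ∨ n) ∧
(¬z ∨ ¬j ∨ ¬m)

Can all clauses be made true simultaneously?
No

No, the formula is not satisfiable.

No assignment of truth values to the variables can make all 40 clauses true simultaneously.

The formula is UNSAT (unsatisfiable).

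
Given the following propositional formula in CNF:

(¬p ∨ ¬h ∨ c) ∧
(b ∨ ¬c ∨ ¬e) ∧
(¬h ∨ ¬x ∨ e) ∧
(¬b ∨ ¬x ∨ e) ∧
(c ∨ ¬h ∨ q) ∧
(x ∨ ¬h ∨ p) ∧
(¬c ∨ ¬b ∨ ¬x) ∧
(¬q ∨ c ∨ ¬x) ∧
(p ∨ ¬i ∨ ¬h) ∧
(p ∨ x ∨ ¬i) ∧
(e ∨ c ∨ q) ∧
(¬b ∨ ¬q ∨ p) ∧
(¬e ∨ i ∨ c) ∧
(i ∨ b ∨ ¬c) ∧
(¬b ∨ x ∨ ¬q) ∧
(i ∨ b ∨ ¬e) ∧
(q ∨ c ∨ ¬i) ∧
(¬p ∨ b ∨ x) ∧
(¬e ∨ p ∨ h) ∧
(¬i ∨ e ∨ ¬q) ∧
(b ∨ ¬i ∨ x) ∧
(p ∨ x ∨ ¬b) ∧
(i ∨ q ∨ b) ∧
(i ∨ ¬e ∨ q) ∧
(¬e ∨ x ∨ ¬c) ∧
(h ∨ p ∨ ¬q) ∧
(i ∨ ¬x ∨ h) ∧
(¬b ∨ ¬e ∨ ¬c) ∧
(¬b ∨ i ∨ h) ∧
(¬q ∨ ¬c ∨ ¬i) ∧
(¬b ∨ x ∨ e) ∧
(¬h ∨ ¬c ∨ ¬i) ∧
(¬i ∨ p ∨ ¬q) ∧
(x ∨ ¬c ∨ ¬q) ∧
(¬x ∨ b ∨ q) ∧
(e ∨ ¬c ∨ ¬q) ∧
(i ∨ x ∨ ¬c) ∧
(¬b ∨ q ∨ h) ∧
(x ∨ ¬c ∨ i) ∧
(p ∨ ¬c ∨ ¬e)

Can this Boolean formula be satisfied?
No

No, the formula is not satisfiable.

No assignment of truth values to the variables can make all 40 clauses true simultaneously.

The formula is UNSAT (unsatisfiable).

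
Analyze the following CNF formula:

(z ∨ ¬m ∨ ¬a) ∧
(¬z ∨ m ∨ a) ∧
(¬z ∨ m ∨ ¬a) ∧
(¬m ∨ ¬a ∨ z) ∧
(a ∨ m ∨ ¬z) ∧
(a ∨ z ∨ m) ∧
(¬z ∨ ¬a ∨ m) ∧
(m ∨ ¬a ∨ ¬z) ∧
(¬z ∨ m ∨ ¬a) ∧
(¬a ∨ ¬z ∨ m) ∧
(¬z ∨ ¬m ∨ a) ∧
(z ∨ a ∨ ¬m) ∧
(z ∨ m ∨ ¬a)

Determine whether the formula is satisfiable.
Yes

Yes, the formula is satisfiable.

One satisfying assignment is: a=True, m=True, z=True

Verification: With this assignment, all 13 clauses evaluate to true.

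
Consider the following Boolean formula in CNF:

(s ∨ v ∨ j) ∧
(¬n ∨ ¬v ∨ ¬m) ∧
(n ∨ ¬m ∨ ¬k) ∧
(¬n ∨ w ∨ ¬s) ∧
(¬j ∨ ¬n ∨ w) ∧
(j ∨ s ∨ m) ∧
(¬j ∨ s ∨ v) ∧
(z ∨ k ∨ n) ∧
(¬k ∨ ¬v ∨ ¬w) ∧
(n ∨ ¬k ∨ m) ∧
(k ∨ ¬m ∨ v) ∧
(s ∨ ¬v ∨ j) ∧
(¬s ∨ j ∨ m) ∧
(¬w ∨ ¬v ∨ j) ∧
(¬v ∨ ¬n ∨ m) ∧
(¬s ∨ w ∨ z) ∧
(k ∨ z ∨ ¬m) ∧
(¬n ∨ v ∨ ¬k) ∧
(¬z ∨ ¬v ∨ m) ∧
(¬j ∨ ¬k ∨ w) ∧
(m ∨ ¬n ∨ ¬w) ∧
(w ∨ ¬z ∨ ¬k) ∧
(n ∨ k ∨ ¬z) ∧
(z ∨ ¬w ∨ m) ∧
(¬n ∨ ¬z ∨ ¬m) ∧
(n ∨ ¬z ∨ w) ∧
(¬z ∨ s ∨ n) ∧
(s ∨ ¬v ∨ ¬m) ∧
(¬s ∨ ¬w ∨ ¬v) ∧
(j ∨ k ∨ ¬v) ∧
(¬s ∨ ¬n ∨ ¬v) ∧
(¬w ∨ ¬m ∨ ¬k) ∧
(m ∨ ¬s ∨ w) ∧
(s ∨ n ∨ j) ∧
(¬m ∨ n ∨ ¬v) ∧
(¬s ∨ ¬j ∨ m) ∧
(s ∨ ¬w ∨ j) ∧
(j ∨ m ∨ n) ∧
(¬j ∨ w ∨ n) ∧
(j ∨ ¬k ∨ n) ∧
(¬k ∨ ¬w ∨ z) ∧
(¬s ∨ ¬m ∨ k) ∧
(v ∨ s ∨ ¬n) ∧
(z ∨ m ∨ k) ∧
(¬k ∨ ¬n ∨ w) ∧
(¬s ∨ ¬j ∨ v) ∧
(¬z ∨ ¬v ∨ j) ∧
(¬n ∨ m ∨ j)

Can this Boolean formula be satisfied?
No

No, the formula is not satisfiable.

No assignment of truth values to the variables can make all 48 clauses true simultaneously.

The formula is UNSAT (unsatisfiable).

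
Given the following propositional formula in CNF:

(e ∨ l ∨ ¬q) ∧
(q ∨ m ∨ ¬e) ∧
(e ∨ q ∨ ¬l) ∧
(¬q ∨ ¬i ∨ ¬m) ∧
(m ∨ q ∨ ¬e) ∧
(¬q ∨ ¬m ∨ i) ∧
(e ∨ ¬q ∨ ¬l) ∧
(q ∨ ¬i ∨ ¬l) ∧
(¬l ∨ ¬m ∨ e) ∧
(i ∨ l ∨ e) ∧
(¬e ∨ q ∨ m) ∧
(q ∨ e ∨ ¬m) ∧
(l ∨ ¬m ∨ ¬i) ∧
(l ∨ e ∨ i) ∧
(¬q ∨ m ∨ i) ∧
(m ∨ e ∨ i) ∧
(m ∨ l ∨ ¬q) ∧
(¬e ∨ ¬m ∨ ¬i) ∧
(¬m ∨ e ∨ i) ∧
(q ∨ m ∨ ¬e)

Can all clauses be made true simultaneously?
Yes

Yes, the formula is satisfiable.

One satisfying assignment is: i=False, q=False, l=False, m=True, e=True

Verification: With this assignment, all 20 clauses evaluate to true.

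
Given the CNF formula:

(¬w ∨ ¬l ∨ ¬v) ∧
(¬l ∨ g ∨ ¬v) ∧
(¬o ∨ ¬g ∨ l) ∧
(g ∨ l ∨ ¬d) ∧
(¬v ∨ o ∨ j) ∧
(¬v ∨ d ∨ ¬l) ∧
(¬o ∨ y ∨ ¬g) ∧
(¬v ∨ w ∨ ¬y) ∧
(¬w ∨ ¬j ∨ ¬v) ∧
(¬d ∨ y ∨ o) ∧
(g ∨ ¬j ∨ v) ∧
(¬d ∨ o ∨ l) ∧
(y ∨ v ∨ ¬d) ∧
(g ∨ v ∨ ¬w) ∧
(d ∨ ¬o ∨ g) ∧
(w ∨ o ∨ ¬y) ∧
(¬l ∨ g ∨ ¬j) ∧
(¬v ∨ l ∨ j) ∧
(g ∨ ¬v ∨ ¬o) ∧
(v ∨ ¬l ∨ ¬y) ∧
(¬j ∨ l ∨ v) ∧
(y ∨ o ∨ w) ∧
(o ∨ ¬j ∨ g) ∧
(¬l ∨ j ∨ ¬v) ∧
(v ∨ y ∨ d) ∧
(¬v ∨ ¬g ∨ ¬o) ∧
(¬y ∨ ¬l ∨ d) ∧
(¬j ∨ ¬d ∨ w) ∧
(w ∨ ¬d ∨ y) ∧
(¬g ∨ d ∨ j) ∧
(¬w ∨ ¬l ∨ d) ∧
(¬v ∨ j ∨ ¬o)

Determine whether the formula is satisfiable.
No

No, the formula is not satisfiable.

No assignment of truth values to the variables can make all 32 clauses true simultaneously.

The formula is UNSAT (unsatisfiable).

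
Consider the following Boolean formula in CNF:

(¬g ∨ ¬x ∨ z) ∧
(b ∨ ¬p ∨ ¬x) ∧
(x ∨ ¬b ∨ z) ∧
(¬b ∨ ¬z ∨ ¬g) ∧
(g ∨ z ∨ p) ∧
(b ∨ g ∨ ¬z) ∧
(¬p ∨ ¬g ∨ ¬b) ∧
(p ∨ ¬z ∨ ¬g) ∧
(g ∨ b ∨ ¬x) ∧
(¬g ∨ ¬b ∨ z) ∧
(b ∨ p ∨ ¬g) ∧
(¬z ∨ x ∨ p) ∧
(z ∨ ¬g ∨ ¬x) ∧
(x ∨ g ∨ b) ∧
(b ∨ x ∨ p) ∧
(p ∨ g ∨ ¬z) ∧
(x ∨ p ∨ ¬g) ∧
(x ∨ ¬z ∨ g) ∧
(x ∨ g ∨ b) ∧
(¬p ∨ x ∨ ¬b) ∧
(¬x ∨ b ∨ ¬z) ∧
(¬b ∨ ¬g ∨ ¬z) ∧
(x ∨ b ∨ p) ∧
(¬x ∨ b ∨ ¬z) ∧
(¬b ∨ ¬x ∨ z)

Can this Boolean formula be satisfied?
Yes

Yes, the formula is satisfiable.

One satisfying assignment is: g=True, x=False, z=False, p=True, b=False

Verification: With this assignment, all 25 clauses evaluate to true.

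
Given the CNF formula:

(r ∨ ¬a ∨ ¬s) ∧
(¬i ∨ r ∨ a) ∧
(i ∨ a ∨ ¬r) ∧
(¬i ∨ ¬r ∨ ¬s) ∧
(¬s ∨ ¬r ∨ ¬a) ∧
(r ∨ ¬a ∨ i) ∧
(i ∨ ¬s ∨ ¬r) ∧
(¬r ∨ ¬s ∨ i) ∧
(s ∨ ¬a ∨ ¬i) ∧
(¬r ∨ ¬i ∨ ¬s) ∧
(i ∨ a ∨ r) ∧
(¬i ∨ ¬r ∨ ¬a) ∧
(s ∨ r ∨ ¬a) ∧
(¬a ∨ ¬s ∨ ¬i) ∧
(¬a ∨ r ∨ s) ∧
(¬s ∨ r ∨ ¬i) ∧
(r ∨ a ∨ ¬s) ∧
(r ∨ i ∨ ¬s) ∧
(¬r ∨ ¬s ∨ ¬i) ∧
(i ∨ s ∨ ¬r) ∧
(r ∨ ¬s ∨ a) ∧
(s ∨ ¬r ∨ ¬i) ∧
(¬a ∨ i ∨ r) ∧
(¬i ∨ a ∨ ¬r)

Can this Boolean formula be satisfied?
No

No, the formula is not satisfiable.

No assignment of truth values to the variables can make all 24 clauses true simultaneously.

The formula is UNSAT (unsatisfiable).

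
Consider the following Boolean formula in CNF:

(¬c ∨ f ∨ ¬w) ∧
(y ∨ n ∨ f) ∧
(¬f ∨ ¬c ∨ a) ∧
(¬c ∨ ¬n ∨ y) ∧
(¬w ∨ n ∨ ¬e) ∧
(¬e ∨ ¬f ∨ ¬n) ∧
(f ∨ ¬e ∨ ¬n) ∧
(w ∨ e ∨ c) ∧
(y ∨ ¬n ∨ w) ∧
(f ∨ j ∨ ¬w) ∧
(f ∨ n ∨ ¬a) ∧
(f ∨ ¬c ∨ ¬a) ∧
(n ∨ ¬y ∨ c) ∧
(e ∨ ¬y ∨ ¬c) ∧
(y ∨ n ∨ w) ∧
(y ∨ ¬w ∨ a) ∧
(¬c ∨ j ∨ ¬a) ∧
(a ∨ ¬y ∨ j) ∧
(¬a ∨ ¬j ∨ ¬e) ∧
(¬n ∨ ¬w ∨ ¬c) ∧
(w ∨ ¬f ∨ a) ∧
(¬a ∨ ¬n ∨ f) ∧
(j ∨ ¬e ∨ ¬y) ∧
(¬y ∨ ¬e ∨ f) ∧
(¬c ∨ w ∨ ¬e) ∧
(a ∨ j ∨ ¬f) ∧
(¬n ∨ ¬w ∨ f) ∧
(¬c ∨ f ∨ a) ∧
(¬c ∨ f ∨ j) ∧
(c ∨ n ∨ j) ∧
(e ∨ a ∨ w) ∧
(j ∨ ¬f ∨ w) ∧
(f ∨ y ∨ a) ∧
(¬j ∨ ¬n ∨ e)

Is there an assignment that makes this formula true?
Yes

Yes, the formula is satisfiable.

One satisfying assignment is: n=False, j=True, c=True, y=False, e=False, a=True, f=True, w=True

Verification: With this assignment, all 34 clauses evaluate to true.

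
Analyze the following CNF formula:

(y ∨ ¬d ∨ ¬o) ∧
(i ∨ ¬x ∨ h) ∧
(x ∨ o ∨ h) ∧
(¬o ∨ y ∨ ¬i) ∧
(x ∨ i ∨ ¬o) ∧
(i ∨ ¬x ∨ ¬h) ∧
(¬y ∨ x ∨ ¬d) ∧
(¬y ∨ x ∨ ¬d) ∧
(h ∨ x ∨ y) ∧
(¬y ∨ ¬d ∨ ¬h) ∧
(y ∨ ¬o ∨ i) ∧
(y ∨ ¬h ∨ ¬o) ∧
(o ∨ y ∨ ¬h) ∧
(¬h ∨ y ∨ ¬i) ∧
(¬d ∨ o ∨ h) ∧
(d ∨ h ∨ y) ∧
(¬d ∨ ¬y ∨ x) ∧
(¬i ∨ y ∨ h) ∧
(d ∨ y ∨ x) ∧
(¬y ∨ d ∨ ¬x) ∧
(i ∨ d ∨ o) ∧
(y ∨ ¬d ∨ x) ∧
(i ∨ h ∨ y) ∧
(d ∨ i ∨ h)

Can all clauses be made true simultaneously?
Yes

Yes, the formula is satisfiable.

One satisfying assignment is: x=False, o=False, i=True, d=False, h=True, y=True

Verification: With this assignment, all 24 clauses evaluate to true.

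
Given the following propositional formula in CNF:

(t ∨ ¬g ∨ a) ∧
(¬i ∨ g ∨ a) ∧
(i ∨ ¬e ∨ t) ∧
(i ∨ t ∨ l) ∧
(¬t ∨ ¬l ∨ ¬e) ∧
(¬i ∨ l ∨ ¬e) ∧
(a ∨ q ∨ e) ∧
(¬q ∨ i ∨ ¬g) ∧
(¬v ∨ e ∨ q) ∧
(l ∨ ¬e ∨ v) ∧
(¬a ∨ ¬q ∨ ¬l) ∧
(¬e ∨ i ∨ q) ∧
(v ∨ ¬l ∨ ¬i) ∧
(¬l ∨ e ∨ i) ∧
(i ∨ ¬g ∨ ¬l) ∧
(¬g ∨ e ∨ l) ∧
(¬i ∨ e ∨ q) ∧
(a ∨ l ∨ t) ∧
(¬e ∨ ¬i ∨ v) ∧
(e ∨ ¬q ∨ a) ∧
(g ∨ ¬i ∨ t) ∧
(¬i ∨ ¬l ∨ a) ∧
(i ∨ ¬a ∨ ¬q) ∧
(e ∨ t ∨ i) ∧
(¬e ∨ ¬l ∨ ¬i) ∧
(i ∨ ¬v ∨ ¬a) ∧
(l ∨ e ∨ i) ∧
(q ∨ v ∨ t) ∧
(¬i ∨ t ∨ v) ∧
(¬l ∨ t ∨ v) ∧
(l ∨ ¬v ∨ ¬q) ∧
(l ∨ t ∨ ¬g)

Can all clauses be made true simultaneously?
Yes

Yes, the formula is satisfiable.

One satisfying assignment is: i=True, l=False, e=False, q=True, g=False, t=True, a=True, v=False

Verification: With this assignment, all 32 clauses evaluate to true.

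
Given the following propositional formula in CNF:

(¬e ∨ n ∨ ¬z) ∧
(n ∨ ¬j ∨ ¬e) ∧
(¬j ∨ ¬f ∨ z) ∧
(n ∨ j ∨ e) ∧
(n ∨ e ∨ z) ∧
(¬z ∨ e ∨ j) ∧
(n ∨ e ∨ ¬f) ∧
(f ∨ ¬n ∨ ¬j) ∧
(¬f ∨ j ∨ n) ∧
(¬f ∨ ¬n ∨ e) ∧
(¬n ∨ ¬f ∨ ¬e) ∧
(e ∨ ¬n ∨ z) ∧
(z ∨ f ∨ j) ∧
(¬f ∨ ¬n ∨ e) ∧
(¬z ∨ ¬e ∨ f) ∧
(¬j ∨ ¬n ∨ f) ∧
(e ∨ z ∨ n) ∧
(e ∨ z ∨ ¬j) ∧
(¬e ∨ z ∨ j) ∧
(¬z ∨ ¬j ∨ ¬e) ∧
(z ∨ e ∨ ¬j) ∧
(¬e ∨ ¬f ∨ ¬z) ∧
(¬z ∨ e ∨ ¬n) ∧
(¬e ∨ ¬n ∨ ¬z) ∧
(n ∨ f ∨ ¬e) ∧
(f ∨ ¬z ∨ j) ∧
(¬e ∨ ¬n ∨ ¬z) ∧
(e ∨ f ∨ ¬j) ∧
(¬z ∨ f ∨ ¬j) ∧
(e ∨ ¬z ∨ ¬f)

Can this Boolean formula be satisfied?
No

No, the formula is not satisfiable.

No assignment of truth values to the variables can make all 30 clauses true simultaneously.

The formula is UNSAT (unsatisfiable).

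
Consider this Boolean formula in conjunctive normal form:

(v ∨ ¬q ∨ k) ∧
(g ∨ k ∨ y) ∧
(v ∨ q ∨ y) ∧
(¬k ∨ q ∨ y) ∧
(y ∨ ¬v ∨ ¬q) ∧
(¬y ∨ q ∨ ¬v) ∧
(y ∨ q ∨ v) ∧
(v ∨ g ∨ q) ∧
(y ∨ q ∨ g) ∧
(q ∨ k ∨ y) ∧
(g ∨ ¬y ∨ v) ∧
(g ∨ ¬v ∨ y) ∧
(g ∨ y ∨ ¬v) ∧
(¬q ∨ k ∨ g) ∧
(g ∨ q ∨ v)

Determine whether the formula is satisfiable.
Yes

Yes, the formula is satisfiable.

One satisfying assignment is: g=True, v=False, q=False, y=True, k=False

Verification: With this assignment, all 15 clauses evaluate to true.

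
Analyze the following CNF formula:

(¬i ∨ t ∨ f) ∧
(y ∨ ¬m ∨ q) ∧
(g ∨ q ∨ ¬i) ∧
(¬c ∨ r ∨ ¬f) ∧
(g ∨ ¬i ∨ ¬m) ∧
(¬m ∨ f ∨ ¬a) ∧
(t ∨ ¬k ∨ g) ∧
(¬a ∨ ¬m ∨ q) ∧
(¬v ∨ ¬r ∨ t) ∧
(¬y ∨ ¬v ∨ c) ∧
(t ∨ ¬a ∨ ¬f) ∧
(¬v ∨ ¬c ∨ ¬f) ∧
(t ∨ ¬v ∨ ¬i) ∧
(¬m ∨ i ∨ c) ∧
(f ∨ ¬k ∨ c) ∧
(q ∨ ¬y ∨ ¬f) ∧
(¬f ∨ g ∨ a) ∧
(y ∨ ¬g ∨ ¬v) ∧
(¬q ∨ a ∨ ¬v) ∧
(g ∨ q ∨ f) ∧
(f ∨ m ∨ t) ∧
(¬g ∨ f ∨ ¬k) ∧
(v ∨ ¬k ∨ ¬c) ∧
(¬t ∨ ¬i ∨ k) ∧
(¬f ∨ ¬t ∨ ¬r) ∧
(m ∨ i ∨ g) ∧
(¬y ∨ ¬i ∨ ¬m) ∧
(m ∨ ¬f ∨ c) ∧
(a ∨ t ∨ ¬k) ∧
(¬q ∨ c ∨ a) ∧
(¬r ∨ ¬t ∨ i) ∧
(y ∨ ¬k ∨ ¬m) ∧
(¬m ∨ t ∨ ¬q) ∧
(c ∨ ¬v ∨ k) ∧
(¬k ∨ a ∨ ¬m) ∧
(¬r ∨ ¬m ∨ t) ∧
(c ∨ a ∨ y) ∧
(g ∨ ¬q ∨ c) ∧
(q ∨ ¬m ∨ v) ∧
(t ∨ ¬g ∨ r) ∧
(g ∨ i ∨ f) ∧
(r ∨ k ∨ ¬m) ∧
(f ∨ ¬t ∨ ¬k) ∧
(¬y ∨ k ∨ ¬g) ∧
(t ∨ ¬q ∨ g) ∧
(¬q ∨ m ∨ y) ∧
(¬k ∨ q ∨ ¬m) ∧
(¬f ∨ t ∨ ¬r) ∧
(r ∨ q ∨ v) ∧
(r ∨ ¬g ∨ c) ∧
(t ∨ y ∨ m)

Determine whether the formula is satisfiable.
No

No, the formula is not satisfiable.

No assignment of truth values to the variables can make all 51 clauses true simultaneously.

The formula is UNSAT (unsatisfiable).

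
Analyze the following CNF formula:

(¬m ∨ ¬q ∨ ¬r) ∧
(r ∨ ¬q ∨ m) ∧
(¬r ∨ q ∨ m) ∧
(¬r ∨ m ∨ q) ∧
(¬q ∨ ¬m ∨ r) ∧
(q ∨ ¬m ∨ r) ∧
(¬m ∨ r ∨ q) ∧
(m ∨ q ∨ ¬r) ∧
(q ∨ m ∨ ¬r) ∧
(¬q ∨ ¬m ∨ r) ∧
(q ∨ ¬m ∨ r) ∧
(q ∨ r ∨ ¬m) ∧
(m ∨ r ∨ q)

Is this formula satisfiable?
Yes

Yes, the formula is satisfiable.

One satisfying assignment is: r=True, q=False, m=True

Verification: With this assignment, all 13 clauses evaluate to true.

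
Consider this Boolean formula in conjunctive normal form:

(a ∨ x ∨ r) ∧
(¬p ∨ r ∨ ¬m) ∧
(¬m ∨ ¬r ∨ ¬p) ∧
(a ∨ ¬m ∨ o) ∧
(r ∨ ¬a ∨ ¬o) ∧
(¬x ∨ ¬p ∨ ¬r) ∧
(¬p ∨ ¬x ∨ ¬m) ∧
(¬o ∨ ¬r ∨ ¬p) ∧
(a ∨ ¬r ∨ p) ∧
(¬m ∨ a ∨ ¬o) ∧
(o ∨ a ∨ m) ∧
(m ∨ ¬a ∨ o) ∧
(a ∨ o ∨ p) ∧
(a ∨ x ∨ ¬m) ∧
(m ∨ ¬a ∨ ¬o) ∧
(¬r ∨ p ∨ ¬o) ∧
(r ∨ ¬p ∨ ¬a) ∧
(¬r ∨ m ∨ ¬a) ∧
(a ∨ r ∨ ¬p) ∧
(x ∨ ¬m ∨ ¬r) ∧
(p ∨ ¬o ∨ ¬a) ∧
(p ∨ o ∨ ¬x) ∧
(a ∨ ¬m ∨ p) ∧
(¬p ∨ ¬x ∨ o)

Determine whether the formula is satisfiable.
Yes

Yes, the formula is satisfiable.

One satisfying assignment is: r=False, p=False, m=True, a=True, o=False, x=False

Verification: With this assignment, all 24 clauses evaluate to true.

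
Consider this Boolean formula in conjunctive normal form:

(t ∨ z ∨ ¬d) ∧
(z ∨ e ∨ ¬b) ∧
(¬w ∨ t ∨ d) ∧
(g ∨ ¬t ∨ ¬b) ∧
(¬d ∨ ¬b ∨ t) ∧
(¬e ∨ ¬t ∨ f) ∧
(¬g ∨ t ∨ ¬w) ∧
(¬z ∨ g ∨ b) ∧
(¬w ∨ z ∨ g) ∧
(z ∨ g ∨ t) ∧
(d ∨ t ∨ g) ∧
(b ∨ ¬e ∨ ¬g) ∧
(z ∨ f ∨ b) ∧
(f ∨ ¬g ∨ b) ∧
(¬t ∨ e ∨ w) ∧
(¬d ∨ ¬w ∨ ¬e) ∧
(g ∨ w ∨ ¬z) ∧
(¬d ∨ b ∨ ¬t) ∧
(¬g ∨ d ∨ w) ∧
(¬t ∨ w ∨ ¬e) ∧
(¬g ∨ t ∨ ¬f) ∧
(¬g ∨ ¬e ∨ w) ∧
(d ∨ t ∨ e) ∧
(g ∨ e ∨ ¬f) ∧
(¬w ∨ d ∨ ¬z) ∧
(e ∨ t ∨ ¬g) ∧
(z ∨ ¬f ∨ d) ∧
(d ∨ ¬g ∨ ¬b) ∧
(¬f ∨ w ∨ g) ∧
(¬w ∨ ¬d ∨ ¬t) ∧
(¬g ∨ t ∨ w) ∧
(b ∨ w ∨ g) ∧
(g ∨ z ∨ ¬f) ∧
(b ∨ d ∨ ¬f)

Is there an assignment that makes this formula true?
No

No, the formula is not satisfiable.

No assignment of truth values to the variables can make all 34 clauses true simultaneously.

The formula is UNSAT (unsatisfiable).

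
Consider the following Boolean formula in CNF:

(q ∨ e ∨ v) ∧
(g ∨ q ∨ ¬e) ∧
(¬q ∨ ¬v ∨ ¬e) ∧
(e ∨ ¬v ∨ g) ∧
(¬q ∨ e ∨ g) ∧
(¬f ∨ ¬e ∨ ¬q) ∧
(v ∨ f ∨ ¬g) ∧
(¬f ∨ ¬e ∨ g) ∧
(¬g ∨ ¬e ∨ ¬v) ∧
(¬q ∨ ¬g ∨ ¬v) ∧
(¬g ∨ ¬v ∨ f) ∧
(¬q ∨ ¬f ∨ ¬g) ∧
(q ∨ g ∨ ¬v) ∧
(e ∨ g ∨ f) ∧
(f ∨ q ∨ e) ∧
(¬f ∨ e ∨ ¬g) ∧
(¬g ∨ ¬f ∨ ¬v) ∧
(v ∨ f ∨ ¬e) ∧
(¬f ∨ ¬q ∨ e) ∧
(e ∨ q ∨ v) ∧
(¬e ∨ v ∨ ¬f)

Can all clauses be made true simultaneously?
No

No, the formula is not satisfiable.

No assignment of truth values to the variables can make all 21 clauses true simultaneously.

The formula is UNSAT (unsatisfiable).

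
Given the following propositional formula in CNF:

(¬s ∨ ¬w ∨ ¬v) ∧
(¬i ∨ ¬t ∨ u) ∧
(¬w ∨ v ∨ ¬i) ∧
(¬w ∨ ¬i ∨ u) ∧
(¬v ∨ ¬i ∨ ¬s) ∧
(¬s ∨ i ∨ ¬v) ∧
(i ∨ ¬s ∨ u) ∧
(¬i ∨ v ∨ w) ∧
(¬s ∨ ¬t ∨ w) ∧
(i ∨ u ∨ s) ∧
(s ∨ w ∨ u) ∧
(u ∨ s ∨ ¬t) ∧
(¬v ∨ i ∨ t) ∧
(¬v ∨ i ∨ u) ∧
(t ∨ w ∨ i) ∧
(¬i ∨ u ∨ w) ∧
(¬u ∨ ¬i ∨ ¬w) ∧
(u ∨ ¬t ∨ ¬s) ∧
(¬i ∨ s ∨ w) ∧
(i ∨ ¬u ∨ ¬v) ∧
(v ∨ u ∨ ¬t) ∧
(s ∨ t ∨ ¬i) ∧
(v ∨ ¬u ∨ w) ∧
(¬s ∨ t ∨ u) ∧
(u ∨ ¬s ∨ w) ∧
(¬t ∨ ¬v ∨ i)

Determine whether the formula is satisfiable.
Yes

Yes, the formula is satisfiable.

One satisfying assignment is: i=False, s=False, v=False, t=False, u=True, w=True

Verification: With this assignment, all 26 clauses evaluate to true.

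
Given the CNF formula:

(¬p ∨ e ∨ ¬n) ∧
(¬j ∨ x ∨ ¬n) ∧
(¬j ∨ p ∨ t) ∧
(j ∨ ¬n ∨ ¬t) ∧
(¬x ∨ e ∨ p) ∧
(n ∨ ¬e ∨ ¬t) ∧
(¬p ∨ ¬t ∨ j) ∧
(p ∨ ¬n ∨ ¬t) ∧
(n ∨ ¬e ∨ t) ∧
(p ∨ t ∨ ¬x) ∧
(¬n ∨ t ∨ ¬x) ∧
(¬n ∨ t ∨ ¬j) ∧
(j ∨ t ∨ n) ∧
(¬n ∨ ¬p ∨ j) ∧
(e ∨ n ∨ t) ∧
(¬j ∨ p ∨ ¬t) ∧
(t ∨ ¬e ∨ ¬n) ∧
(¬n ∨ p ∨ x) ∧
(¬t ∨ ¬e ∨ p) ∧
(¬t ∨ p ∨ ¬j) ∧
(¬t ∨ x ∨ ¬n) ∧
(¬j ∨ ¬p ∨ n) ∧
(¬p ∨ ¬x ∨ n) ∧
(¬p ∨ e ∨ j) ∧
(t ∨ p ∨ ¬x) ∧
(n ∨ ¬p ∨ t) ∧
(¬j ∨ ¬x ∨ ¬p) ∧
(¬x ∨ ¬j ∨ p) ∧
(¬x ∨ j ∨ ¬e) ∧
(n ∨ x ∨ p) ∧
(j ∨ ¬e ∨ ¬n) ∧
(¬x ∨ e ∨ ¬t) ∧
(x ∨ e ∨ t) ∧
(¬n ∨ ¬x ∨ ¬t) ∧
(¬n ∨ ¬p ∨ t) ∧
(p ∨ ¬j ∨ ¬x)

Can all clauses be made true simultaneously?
No

No, the formula is not satisfiable.

No assignment of truth values to the variables can make all 36 clauses true simultaneously.

The formula is UNSAT (unsatisfiable).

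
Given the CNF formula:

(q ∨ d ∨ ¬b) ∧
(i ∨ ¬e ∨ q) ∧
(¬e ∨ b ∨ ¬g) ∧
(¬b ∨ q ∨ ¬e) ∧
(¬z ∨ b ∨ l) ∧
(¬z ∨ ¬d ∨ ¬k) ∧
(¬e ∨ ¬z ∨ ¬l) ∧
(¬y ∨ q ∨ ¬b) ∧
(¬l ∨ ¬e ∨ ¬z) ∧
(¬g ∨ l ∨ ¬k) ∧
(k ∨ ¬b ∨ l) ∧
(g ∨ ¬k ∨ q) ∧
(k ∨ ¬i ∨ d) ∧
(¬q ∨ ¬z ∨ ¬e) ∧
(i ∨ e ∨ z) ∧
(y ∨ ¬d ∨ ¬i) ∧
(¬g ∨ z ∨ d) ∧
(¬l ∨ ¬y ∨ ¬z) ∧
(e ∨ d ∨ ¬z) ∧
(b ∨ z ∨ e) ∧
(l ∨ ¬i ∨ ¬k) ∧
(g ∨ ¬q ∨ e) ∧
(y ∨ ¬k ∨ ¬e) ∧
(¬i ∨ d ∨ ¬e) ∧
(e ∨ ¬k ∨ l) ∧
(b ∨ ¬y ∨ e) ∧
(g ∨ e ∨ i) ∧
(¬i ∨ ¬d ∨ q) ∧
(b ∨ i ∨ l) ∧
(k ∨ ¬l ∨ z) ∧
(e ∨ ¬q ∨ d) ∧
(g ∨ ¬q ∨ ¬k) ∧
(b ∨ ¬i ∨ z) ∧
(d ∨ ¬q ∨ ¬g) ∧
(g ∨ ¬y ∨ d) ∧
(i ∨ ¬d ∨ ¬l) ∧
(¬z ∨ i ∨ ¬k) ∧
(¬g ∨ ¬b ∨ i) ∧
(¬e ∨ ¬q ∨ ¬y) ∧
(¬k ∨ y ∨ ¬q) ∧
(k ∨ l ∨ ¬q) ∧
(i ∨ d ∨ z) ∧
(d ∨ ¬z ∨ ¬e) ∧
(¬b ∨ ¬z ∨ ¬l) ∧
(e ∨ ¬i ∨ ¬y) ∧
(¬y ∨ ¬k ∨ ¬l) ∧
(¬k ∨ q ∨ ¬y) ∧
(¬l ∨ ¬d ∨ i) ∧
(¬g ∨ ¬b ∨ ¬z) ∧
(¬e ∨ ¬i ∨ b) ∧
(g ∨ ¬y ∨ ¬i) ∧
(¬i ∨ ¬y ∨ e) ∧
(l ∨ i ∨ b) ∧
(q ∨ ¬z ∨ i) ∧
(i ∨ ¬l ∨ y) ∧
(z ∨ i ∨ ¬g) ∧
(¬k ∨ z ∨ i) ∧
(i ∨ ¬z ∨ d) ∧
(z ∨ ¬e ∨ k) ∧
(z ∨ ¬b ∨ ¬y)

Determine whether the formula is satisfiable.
No

No, the formula is not satisfiable.

No assignment of truth values to the variables can make all 60 clauses true simultaneously.

The formula is UNSAT (unsatisfiable).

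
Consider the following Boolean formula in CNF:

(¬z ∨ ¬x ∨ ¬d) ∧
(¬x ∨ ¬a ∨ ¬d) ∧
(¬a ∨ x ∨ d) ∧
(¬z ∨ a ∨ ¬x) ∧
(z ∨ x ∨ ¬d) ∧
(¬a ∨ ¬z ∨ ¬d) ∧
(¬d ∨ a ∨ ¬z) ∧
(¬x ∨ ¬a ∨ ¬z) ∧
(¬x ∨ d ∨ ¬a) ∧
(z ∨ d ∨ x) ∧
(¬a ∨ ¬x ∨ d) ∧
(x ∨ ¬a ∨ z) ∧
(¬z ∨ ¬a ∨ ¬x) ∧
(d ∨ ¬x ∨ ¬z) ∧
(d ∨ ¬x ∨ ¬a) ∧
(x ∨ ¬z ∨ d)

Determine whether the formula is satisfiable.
Yes

Yes, the formula is satisfiable.

One satisfying assignment is: z=False, a=False, d=True, x=True

Verification: With this assignment, all 16 clauses evaluate to true.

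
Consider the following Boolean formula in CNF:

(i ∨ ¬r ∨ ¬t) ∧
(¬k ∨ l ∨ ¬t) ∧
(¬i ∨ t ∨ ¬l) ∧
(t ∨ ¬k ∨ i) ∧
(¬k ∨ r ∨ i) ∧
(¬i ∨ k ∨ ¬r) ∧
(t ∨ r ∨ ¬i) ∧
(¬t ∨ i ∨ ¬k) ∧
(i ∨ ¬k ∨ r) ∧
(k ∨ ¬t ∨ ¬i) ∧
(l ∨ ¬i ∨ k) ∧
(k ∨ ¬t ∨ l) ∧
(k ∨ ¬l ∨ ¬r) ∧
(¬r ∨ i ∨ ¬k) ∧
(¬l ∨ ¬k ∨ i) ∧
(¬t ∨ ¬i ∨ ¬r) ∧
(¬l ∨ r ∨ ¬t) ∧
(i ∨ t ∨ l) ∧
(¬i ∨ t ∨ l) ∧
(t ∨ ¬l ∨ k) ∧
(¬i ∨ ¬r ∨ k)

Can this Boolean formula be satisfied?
No

No, the formula is not satisfiable.

No assignment of truth values to the variables can make all 21 clauses true simultaneously.

The formula is UNSAT (unsatisfiable).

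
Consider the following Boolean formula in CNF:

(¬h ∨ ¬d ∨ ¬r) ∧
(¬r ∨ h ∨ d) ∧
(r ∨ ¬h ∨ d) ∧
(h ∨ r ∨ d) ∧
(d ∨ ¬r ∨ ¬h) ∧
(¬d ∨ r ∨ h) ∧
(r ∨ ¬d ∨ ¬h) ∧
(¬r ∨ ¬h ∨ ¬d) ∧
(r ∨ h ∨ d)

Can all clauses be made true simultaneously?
Yes

Yes, the formula is satisfiable.

One satisfying assignment is: d=True, h=False, r=True

Verification: With this assignment, all 9 clauses evaluate to true.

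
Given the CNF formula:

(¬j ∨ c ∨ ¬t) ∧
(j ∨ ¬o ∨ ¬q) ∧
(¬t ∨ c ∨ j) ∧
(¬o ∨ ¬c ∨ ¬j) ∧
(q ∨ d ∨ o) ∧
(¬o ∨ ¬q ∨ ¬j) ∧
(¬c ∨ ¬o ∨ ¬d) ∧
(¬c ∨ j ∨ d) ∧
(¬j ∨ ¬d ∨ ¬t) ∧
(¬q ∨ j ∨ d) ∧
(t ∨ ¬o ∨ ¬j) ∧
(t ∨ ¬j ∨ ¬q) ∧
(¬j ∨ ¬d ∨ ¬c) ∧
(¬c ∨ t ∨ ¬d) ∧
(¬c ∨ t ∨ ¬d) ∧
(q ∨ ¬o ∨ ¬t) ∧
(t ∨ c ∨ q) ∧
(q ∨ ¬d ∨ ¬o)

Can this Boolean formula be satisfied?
Yes

Yes, the formula is satisfiable.

One satisfying assignment is: j=False, t=True, c=True, o=False, q=False, d=True

Verification: With this assignment, all 18 clauses evaluate to true.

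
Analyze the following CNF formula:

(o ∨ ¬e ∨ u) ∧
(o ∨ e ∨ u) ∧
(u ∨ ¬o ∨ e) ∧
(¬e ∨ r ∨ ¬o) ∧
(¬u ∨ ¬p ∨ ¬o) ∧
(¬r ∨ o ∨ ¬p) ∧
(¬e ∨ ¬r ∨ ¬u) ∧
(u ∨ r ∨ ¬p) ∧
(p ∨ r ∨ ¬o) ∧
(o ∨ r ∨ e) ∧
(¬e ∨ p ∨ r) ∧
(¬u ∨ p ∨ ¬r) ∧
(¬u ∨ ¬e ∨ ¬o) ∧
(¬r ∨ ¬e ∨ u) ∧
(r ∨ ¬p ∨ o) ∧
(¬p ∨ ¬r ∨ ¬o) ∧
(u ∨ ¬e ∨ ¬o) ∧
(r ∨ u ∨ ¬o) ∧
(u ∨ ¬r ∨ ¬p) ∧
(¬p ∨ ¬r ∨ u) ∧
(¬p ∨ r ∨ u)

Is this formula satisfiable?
No

No, the formula is not satisfiable.

No assignment of truth values to the variables can make all 21 clauses true simultaneously.

The formula is UNSAT (unsatisfiable).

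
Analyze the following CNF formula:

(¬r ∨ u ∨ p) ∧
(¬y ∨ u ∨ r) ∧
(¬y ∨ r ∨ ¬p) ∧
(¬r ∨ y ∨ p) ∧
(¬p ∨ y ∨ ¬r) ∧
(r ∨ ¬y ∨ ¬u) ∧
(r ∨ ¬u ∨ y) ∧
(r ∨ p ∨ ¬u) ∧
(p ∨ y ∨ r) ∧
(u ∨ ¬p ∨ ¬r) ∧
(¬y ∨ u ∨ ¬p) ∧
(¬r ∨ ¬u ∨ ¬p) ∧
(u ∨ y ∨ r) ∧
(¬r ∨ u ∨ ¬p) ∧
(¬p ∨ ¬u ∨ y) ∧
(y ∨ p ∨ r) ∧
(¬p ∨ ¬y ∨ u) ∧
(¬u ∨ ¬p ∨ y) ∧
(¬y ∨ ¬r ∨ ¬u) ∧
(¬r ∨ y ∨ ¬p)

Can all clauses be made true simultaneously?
No

No, the formula is not satisfiable.

No assignment of truth values to the variables can make all 20 clauses true simultaneously.

The formula is UNSAT (unsatisfiable).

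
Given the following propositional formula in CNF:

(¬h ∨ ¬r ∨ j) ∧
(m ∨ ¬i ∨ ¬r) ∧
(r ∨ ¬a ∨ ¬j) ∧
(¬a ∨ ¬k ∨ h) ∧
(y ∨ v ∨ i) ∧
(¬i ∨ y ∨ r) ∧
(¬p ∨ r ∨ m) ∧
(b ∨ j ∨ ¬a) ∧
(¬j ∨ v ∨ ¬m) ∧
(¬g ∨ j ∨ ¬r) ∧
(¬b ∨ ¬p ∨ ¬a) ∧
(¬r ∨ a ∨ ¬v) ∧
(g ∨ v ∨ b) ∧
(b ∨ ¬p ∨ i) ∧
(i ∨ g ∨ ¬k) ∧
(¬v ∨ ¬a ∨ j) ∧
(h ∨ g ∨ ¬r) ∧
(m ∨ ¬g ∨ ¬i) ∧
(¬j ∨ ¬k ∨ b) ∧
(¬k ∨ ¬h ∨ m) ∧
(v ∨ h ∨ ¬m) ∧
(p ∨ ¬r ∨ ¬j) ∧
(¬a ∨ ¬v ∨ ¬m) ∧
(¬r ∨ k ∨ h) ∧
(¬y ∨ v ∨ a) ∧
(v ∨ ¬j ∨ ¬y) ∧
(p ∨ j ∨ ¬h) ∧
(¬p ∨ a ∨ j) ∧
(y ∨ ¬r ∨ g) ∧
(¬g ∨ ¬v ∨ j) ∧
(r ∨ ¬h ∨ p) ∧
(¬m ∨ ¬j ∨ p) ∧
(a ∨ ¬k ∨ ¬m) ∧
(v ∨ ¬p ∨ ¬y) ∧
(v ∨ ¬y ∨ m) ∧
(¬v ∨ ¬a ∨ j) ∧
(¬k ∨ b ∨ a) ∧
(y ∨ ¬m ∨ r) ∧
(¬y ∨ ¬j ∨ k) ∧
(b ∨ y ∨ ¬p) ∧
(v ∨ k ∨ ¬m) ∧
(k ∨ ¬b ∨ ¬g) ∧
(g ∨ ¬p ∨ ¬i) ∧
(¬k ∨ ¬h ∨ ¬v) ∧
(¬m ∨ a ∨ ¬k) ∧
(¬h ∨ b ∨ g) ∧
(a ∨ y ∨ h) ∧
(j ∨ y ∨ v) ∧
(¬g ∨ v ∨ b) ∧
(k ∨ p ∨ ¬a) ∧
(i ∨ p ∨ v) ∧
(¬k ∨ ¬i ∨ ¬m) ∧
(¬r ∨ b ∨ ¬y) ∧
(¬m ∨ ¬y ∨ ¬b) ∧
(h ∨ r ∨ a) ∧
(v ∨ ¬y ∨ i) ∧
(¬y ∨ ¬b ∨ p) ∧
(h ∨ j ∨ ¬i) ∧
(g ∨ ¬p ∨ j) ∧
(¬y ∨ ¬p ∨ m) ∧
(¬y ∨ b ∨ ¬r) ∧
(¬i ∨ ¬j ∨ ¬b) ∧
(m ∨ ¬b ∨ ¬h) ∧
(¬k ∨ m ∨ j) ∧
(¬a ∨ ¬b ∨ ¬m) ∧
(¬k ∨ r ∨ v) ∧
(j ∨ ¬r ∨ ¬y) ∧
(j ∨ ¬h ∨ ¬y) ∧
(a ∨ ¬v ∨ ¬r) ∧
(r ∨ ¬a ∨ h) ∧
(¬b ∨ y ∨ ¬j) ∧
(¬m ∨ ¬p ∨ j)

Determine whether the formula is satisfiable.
No

No, the formula is not satisfiable.

No assignment of truth values to the variables can make all 72 clauses true simultaneously.

The formula is UNSAT (unsatisfiable).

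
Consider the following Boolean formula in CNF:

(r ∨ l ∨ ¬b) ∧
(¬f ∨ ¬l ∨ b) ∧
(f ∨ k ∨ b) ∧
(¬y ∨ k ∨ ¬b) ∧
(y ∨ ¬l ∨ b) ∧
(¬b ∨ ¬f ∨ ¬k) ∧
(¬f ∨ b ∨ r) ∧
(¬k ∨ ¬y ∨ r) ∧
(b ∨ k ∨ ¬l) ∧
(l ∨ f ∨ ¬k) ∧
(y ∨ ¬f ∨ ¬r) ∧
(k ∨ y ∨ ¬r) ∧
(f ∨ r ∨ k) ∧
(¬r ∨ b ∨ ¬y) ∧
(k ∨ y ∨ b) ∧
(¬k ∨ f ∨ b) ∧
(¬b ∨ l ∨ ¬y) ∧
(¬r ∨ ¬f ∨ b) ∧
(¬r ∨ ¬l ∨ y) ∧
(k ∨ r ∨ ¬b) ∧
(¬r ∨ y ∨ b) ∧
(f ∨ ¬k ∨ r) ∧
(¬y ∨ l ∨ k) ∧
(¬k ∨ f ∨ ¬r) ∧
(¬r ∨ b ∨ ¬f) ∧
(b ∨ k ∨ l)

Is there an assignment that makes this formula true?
No

No, the formula is not satisfiable.

No assignment of truth values to the variables can make all 26 clauses true simultaneously.

The formula is UNSAT (unsatisfiable).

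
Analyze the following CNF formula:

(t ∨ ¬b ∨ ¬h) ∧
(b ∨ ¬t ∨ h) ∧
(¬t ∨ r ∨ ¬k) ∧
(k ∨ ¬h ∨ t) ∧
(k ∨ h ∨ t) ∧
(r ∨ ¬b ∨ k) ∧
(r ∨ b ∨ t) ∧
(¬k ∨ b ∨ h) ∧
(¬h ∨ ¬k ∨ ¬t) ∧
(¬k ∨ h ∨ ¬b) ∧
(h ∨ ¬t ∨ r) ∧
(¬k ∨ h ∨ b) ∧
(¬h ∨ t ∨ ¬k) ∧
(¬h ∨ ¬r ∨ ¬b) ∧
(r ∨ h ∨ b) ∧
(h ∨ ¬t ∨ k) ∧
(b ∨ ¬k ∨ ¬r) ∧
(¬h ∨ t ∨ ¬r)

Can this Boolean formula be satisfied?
Yes

Yes, the formula is satisfiable.

One satisfying assignment is: r=True, t=True, b=False, h=True, k=False

Verification: With this assignment, all 18 clauses evaluate to true.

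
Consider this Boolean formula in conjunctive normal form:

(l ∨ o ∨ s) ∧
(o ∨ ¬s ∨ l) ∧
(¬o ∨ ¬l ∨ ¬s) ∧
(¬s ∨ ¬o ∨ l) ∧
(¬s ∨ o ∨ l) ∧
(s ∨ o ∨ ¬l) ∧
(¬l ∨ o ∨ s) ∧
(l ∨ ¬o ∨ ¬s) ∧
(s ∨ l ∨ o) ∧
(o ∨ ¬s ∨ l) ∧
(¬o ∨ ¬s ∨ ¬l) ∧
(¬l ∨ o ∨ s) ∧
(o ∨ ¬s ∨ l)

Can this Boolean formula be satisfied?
Yes

Yes, the formula is satisfiable.

One satisfying assignment is: l=False, s=False, o=True

Verification: With this assignment, all 13 clauses evaluate to true.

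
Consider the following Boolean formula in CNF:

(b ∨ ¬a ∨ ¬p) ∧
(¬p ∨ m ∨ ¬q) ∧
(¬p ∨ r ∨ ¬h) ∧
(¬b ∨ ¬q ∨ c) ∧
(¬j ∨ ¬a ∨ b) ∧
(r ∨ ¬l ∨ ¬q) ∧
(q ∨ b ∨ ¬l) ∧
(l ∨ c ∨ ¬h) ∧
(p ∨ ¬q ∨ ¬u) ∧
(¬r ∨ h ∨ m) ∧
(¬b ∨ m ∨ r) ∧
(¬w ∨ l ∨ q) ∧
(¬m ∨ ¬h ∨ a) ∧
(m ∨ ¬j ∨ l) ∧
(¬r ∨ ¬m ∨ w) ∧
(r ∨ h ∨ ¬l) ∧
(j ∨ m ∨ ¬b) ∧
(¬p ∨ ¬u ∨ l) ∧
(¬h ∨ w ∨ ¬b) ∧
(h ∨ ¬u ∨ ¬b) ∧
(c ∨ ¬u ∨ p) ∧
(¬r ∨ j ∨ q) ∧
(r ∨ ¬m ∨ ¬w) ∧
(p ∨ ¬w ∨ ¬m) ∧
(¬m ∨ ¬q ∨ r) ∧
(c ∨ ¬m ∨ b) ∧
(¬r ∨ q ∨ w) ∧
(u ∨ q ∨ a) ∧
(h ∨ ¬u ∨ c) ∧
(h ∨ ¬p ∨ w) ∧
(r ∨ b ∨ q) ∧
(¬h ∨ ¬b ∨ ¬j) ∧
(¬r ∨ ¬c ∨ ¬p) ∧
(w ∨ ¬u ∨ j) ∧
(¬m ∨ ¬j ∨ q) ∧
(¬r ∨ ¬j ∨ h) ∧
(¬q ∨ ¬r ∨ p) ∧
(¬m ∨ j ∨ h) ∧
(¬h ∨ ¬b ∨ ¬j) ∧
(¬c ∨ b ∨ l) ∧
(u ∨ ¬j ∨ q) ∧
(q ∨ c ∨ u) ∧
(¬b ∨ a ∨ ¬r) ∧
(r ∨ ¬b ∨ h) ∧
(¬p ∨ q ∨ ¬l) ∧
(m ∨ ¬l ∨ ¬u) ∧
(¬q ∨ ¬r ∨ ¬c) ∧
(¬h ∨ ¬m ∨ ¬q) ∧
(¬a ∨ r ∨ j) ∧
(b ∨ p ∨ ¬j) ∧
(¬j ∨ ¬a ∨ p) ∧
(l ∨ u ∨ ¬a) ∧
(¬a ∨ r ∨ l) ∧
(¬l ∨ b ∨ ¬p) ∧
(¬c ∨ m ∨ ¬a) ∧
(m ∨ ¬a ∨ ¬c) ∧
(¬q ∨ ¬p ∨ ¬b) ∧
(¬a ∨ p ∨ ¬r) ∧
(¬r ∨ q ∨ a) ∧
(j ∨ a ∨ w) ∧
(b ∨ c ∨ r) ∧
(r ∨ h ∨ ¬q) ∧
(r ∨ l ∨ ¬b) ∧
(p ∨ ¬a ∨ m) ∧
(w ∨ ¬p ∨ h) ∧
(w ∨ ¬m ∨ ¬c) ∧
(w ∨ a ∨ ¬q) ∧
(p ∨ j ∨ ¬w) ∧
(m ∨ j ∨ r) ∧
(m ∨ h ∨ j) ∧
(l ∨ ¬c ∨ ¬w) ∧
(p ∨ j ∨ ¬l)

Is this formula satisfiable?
No

No, the formula is not satisfiable.

No assignment of truth values to the variables can make all 72 clauses true simultaneously.

The formula is UNSAT (unsatisfiable).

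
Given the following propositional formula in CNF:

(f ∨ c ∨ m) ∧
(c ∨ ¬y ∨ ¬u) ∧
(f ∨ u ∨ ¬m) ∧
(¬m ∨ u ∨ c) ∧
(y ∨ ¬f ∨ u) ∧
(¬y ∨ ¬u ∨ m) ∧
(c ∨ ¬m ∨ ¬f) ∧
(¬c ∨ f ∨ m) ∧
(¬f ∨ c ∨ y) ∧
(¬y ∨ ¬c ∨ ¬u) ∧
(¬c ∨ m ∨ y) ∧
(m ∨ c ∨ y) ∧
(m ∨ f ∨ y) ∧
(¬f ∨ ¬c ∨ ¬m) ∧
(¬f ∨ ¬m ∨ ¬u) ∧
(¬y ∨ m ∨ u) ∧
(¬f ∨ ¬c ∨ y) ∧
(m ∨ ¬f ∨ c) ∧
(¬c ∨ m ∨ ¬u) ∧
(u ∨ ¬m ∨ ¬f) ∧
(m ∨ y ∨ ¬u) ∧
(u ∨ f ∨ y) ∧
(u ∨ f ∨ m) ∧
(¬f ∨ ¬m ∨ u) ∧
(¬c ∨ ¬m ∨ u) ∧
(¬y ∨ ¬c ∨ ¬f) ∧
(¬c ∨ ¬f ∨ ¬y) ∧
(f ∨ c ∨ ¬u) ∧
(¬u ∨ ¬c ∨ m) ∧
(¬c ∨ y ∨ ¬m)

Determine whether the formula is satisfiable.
No

No, the formula is not satisfiable.

No assignment of truth values to the variables can make all 30 clauses true simultaneously.

The formula is UNSAT (unsatisfiable).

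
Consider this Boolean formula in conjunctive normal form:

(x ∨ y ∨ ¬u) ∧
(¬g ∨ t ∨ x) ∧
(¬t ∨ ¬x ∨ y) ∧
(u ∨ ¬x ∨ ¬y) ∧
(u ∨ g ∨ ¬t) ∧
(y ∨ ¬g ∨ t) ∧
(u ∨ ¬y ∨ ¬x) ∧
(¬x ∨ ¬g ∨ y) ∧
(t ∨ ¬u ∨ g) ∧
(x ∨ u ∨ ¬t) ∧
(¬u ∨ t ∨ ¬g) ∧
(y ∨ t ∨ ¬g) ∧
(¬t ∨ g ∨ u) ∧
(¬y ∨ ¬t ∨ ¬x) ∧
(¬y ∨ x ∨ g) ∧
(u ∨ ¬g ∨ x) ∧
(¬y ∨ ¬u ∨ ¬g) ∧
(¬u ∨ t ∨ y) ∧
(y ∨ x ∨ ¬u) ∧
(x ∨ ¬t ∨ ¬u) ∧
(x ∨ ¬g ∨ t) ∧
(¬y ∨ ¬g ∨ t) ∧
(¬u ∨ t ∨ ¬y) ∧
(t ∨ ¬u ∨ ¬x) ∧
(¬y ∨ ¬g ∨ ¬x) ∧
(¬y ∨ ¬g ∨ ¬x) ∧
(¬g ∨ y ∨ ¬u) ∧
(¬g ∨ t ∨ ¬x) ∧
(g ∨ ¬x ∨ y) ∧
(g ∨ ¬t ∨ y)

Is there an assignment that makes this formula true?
Yes

Yes, the formula is satisfiable.

One satisfying assignment is: x=False, u=False, y=False, t=False, g=False

Verification: With this assignment, all 30 clauses evaluate to true.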